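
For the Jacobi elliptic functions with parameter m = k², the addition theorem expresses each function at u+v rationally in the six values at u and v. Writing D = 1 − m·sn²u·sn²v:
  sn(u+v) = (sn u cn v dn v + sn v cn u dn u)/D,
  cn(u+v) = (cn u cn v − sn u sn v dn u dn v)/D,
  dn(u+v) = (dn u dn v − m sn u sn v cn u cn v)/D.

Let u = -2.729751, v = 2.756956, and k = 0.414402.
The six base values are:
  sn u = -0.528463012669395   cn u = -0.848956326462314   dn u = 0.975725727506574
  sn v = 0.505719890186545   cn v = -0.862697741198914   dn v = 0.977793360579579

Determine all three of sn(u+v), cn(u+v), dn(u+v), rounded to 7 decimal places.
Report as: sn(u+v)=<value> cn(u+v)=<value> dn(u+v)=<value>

m = k² = 0.171729017604
D = 1 − m·sn²u·sn²v = 0.9877342827818902
sn(u+v) = (sn u·cn v·dn v + sn v·cn u·dn u)/D = 0.02686742773594228/0.9877342827818902 = 0.02720106834833341
cn(u+v) = (cn u·cn v − sn u·sn v·dn u·dn v)/D = 0.9873688037959823/0.9877342827818902 = 0.9996299824838735
dn(u+v) = (dn u·dn v − m·sn u·sn v·cn u·cn v)/D = 0.9876715290529877/0.9877342827818902 = 0.9999364669932021

sn(u+v)=0.0272011 cn(u+v)=0.9996300 dn(u+v)=0.9999365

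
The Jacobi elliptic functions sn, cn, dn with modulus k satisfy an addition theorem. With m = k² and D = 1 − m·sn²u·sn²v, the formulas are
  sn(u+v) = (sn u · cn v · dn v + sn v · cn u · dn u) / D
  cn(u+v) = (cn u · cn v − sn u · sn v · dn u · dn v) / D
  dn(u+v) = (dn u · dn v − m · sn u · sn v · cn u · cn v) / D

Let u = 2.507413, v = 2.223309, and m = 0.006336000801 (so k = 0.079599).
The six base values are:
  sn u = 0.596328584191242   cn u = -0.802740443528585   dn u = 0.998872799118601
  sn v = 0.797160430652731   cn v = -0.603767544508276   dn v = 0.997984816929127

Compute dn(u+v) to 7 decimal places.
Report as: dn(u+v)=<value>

m = k² = 0.006336000801
D = 1 − m·sn²u·sn²v = 0.9985682145524132
dn(u+v) = (dn u·dn v − m·sn u·sn v·cn u·cn v)/D = 0.9954000938416091/0.9985682145524132 = 0.9968273367160759

dn(u+v)=0.9968273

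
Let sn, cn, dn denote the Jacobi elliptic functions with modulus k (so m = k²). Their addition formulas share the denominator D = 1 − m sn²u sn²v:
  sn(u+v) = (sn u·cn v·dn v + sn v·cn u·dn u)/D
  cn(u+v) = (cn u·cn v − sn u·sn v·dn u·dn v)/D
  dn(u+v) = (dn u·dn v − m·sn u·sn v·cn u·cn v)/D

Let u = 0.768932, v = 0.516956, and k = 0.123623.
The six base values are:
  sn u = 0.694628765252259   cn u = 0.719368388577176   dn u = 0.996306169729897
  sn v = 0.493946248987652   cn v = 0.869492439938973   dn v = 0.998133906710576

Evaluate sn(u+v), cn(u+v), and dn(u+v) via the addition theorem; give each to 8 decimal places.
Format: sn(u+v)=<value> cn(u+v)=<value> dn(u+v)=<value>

sn(u+v)=0.95858881 cn(u+v)=0.28479378 dn(u+v)=0.99295362

m = k² = 0.015282646129
D = 1 − m·sn²u·sn²v = 0.9982008661760305
sn(u+v) = (sn u·cn v·dn v + sn v·cn u·dn u)/D = 0.9568641782546251/0.9982008661760305 = 0.9585888078020203
cn(u+v) = (cn u·cn v − sn u·sn v·dn u·dn v)/D = 0.2842813986311425/0.9982008661760305 = 0.2847937807549549
dn(u+v) = (dn u·dn v − m·sn u·sn v·cn u·cn v)/D = 0.9911671633472561/0.9982008661760305 = 0.9929536197902537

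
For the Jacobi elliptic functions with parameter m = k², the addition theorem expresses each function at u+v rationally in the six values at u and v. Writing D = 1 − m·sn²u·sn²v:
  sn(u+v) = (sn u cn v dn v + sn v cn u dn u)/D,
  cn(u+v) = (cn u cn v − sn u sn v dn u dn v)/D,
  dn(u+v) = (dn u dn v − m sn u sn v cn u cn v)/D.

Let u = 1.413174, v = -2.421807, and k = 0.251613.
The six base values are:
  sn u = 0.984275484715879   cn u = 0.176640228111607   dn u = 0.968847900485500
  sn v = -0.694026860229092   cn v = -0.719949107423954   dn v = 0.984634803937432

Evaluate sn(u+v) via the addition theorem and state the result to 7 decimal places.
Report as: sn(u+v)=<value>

sn(u+v)=-0.8413705

m = k² = 0.063309101769
D = 1 − m·sn²u·sn²v = 0.9704571733552371
sn(u+v) = (sn u·cn v·dn v + sn v·cn u·dn u)/D = -0.8165140761921064/0.9704571733552371 = -0.8413705402054052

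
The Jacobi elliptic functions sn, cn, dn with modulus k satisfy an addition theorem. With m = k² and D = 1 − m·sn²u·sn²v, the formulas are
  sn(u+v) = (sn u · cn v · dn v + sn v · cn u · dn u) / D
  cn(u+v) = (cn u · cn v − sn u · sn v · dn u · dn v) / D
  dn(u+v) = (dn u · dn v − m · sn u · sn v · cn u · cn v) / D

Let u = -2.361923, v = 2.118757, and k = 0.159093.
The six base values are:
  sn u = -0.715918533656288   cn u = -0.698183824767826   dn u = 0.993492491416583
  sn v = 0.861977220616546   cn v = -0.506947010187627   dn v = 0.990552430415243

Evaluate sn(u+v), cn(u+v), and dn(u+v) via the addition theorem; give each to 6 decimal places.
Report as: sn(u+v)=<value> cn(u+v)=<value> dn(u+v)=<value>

sn(u+v)=-0.240719 cn(u+v)=0.970595 dn(u+v)=0.999266

m = k² = 0.025310582649
D = 1 − m·sn²u·sn²v = 0.9903612452163778
sn(u+v) = (sn u·cn v·dn v + sn v·cn u·dn u)/D = -0.2383982856864786/0.9903612452163778 = -0.2407185123993745
cn(u+v) = (cn u·cn v − sn u·sn v·dn u·dn v)/D = 0.9612396441097728/0.9903612452163778 = 0.9705949710297453
dn(u+v) = (dn u·dn v − m·sn u·sn v·cn u·cn v)/D = 0.9896347310430971/0.9903612452163778 = 0.9992664149806044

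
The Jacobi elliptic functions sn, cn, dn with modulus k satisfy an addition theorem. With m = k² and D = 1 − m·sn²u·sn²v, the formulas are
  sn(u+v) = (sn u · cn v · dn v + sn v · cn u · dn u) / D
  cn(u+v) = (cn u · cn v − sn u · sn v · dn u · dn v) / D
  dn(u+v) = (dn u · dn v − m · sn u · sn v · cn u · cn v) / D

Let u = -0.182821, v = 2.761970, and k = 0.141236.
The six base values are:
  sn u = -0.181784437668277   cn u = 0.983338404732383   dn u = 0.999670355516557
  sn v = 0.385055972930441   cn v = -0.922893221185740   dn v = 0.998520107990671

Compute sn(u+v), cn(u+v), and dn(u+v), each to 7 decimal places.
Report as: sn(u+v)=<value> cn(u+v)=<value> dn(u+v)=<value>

m = k² = 0.019947607696
D = 1 − m·sn²u·sn²v = 0.9999022645876447
sn(u+v) = (sn u·cn v·dn v + sn v·cn u·dn u)/D = 0.5460348567324655/0.9999022645876447 = 0.5460882288906985
cn(u+v) = (cn u·cn v − sn u·sn v·dn u·dn v)/D = -0.8376457926597949/0.9999022645876447 = -0.8377276683188995
dn(u+v) = (dn u·dn v − m·sn u·sn v·cn u·cn v)/D = 0.9969238077258279/0.9999022645876447 = 0.99702125200902

sn(u+v)=0.5460882 cn(u+v)=-0.8377277 dn(u+v)=0.9970213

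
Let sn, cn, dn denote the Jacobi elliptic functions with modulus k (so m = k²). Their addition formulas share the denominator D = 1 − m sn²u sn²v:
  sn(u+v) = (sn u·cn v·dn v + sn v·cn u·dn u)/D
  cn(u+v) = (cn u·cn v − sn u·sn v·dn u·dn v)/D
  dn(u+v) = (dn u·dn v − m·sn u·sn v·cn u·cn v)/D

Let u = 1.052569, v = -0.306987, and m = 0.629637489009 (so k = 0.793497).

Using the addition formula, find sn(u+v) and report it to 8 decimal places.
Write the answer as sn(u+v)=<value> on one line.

sn(u+v)=0.64960570

sn u = 0.8165434142567548, cn u = 0.5772840311613701, dn u = 0.7617043513584945
sn v = -0.2993543155720612, cn v = 0.954142019695382, dn v = 0.9713785522447899
m = k² = 0.629637489009
D = 1 − m·sn²u·sn²v = 0.9623798791827865
sn(u+v) = (sn u·cn v·dn v + sn v·cn u·dn u)/D = 0.6251674514476091/0.9623798791827865 = 0.6496056962230711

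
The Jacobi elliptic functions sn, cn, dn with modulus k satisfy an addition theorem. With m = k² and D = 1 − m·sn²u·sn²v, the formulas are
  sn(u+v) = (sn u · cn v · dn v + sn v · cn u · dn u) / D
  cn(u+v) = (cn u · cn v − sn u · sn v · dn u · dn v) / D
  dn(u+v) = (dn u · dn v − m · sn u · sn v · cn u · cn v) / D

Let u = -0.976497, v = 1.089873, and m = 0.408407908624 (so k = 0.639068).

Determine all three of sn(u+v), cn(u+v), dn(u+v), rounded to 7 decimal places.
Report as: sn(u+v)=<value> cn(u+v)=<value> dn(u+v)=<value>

sn u = -0.7983052033412597, cn u = 0.6022531048639517, dn u = 0.8600728078310118
sn v = 0.8525016914872298, cn v = 0.5227244647148361, dn v = 0.8385617580204402
m = k² = 0.408407908624
D = 1 − m·sn²u·sn²v = 0.8108429370225951
sn(u+v) = (sn u·cn v·dn v + sn v·cn u·dn u)/D = 0.09165361582235474/0.8108429370225951 = 0.1130349808051676
cn(u+v) = (cn u·cn v − sn u·sn v·dn u·dn v)/D = 0.8056462519158866/0.8108429370225951 = 0.9935910089742033
dn(u+v) = (dn u·dn v − m·sn u·sn v·cn u·cn v)/D = 0.8087246037620908/0.8108429370225951 = 0.9973874924923404

sn(u+v)=0.1130350 cn(u+v)=0.9935910 dn(u+v)=0.9973875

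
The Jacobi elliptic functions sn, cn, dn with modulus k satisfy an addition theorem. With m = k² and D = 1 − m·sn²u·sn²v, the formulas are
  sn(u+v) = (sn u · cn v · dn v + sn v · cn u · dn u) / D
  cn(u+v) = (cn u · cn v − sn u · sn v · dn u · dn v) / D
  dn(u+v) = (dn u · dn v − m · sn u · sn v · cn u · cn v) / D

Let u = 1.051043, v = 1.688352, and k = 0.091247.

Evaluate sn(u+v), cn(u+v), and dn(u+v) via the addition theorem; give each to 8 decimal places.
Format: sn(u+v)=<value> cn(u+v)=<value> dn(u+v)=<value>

sn u = 0.8673001263068458, cn u = 0.4977855872844545, dn u = 0.9968636277532592
sn v = 0.9935322186528476, cn v = -0.1135505636214559, dn v = 0.9958821910169167
m = k² = 0.008326015009
D = 1 − m·sn²u·sn²v = 0.9938178445809288
sn(u+v) = (sn u·cn v·dn v + sn v·cn u·dn u)/D = 0.3949379894272432/0.9938178445809288 = 0.3973947455066878
cn(u+v) = (cn u·cn v − sn u·sn v·dn u·dn v)/D = -0.9119747215327023/0.9938178445809288 = -0.9176477626211894
dn(u+v) = (dn u·dn v − m·sn u·sn v·cn u·cn v)/D = 0.9931642611176894/0.9938178445809288 = 0.9993423508474885

sn(u+v)=0.39739475 cn(u+v)=-0.91764776 dn(u+v)=0.99934235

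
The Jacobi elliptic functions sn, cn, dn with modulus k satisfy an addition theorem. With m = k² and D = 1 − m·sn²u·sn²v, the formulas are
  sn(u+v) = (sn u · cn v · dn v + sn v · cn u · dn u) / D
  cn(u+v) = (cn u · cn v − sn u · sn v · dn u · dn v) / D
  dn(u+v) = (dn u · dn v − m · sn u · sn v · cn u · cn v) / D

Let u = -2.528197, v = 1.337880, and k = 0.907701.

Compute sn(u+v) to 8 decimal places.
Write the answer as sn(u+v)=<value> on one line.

sn(u+v)=-0.85050416

sn u = -0.9959628019702461, cn u = -0.08976690421071872, dn u = 0.4274554138879518
sn v = 0.8942969901278495, cn v = 0.4474739025331745, dn v = 0.5839991451248353
m = k² = 0.823921105401
D = 1 − m·sn²u·sn²v = 0.3463648442824074
sn(u+v) = (sn u·cn v·dn v + sn v·cn u·dn u)/D = -0.2945847403772286/0.3463648442824074 = -0.8505041583753805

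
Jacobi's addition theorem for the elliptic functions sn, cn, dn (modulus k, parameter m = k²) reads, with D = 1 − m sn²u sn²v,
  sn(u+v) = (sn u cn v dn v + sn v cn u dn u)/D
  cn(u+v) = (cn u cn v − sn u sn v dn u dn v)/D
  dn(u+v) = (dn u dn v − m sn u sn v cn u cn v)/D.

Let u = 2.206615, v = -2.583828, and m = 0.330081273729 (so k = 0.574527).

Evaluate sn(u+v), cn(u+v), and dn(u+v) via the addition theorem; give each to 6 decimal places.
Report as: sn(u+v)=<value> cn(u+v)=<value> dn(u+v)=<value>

sn u = 0.9236785905942763, cn u = -0.3831681892821628, dn u = 0.8475733318880051
sn v = -0.7500111885229892, cn v = -0.6614251409572614, dn v = 0.9023988828690103
m = k² = 0.330081273729
D = 1 − m·sn²u·sn²v = 0.84158433462811
sn(u+v) = (sn u·cn v·dn v + sn v·cn u·dn u)/D = -0.3077394136933573/0.84158433462811 = -0.3656667561776149
cn(u+v) = (cn u·cn v − sn u·sn v·dn u·dn v)/D = 0.7833011206114206/0.84158433462811 = 0.9307458425513061
dn(u+v) = (dn u·dn v − m·sn u·sn v·cn u·cn v)/D = 0.8228027254188796/0.84158433462811 = 0.9776830337300303

sn(u+v)=-0.365667 cn(u+v)=0.930746 dn(u+v)=0.977683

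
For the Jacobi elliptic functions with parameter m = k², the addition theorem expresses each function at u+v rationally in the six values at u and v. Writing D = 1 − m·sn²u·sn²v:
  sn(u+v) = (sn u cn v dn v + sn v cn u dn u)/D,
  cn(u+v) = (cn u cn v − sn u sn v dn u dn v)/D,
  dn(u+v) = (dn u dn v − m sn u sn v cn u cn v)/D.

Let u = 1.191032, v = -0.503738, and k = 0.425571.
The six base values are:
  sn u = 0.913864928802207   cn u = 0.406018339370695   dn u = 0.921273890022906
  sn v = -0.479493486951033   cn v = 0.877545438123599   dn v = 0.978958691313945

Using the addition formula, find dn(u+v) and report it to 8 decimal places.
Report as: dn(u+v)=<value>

m = k² = 0.181110676041
D = 1 − m·sn²u·sn²v = 0.9652244907714855
dn(u+v) = (dn u·dn v − m·sn u·sn v·cn u·cn v)/D = 0.9301654766306613/0.9652244907714855 = 0.9636778651225455

dn(u+v)=0.96367787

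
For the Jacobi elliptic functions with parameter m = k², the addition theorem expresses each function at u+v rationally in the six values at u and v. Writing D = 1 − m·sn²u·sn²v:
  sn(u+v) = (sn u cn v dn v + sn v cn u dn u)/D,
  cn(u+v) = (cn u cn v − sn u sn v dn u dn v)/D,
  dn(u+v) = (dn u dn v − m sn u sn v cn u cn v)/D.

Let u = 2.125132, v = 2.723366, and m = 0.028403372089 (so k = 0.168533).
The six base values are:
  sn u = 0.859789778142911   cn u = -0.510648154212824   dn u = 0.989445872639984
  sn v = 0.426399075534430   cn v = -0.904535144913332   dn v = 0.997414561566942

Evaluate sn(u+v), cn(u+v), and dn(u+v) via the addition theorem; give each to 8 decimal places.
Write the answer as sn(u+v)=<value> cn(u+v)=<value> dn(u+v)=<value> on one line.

sn(u+v)=-0.99493945 cn(u+v)=0.10047635 dn(u+v)=0.98584145

m = k² = 0.028403372089
D = 1 − m·sn²u·sn²v = 0.9961824303687128
sn(u+v) = (sn u·cn v·dn v + sn v·cn u·dn u)/D = -0.9911411962931627/0.9961824303687128 = -0.9949394469106585
cn(u+v) = (cn u·cn v − sn u·sn v·dn u·dn v)/D = 0.1000927748934638/0.9961824303687128 = 0.1004763503572502
dn(u+v) = (dn u·dn v − m·sn u·sn v·cn u·cn v)/D = 0.9820779364342364/0.9961824303687128 = 0.9858414548334727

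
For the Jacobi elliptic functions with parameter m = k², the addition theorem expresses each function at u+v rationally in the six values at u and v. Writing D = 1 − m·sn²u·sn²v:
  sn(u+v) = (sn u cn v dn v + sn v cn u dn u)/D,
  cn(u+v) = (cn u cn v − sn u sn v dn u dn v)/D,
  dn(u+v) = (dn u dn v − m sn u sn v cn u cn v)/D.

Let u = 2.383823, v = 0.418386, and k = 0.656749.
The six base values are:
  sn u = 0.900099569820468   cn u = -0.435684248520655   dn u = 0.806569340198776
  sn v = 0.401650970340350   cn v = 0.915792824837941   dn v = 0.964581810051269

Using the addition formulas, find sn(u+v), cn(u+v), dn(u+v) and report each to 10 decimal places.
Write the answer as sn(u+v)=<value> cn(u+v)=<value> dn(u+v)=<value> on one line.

m = k² = 0.431319249001
D = 1 − m·sn²u·sn²v = 0.9436261637495905
sn(u+v) = (sn u·cn v·dn v + sn v·cn u·dn u)/D = 0.6539653567592289/0.9436261637495905 = 0.6930343624223325
cn(u+v) = (cn u·cn v − sn u·sn v·dn u·dn v)/D = -0.6802643964456345/0.9436261637495905 = -0.7209045515890929
dn(u+v) = (dn u·dn v − m·sn u·sn v·cn u·cn v)/D = 0.8402188625669805/0.9436261637495905 = 0.8904149702974417

sn(u+v)=0.6930343624 cn(u+v)=-0.7209045516 dn(u+v)=0.8904149703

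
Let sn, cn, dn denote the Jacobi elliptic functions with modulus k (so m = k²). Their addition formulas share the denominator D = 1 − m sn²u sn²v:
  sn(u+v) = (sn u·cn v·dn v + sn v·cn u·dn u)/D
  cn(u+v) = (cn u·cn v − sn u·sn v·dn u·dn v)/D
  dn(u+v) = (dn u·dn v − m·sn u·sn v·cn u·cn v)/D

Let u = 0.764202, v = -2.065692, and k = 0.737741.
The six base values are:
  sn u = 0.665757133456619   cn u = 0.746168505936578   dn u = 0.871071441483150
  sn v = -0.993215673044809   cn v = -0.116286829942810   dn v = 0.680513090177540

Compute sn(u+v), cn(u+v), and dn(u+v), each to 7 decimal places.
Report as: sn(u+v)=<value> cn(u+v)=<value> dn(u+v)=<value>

m = k² = 0.544261783081
D = 1 − m·sn²u·sn²v = 0.7620275808794245
sn(u+v) = (sn u·cn v·dn v + sn v·cn u·dn u)/D = -0.6982409913665094/0.7620275808794245 = -0.9162935947288133
cn(u+v) = (cn u·cn v − sn u·sn v·dn u·dn v)/D = 0.3051975622387276/0.7620275808794245 = 0.4005072387098006
dn(u+v) = (dn u·dn v − m·sn u·sn v·cn u·cn v)/D = 0.5615482009143391/0.7620275808794245 = 0.736913223359028

sn(u+v)=-0.9162936 cn(u+v)=0.4005072 dn(u+v)=0.7369132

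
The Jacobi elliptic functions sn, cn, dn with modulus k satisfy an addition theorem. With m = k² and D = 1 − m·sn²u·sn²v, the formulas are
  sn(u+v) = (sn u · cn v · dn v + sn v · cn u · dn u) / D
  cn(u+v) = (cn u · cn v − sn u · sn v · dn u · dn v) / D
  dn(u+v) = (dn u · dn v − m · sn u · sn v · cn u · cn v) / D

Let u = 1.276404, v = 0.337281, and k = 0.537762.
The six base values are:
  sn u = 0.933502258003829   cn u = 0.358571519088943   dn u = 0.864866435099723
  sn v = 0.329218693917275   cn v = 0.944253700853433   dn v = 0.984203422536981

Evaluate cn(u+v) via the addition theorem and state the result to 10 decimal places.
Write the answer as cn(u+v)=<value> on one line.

m = k² = 0.289187968644
D = 1 − m·sn²u·sn²v = 0.9726863373289873
cn(u+v) = (cn u·cn v − sn u·sn v·dn u·dn v)/D = 0.07698487257332696/0.9726863373289873 = 0.07914665768281344

cn(u+v)=0.0791466577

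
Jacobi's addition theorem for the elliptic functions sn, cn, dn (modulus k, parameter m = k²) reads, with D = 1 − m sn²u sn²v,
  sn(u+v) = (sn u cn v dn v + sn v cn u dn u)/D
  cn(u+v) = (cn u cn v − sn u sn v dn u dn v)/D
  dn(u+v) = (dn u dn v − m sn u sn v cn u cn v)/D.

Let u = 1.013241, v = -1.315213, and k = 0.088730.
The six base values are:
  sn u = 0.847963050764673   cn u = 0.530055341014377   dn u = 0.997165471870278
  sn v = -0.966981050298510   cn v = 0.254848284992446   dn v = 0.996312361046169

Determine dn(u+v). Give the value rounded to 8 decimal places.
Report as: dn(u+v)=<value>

m = k² = 0.0078730129
D = 1 − m·sn²u·sn²v = 0.9947066483376554
dn(u+v) = (dn u·dn v − m·sn u·sn v·cn u·cn v)/D = 0.9943603304100578/0.9947066483376554 = 0.9996518391345063

dn(u+v)=0.99965184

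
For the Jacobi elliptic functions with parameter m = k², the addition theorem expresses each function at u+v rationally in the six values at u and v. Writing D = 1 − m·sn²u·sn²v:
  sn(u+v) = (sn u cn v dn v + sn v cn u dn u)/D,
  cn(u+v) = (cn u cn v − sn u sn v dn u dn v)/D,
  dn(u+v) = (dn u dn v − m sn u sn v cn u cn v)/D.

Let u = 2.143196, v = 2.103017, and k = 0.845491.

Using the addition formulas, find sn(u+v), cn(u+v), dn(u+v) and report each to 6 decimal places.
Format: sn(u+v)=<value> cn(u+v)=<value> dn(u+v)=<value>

sn(u+v)=-0.050453 cn(u+v)=-0.998726 dn(u+v)=0.999090

sn u = 0.9997068541678691, cn u = -0.0242116858104288, dn u = 0.5343819056014002
sn v = 0.9999962106018384, cn v = -0.002752958765346176, dn v = 0.5339947440278942
m = k² = 0.714855031081
D = 1 − m·sn²u·sn²v = 0.2855694355886954
sn(u+v) = (sn u·cn v·dn v + sn v·cn u·dn u)/D = -0.01440787234052191/0.2855694355886954 = -0.05045313169044293
cn(u+v) = (cn u·cn v − sn u·sn v·dn u·dn v)/D = -0.2852057428542863/0.2855694355886954 = -0.9987264297607362
dn(u+v) = (dn u·dn v − m·sn u·sn v·cn u·cn v)/D = 0.2853094952582733/0.2855694355886954 = 0.9990897473677943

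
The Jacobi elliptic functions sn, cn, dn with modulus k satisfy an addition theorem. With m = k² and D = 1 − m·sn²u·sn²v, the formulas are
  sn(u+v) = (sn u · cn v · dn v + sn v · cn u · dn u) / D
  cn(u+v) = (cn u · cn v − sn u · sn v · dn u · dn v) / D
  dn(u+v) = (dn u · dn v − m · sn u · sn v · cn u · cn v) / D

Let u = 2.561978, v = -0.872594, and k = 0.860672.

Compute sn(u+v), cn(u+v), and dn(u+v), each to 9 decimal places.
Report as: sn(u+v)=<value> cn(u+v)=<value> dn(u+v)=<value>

sn u = 0.9760246290182518, cn u = -0.2176601101483319, dn u = 0.5425290055426577
sn v = -0.7194869068371678, cn v = 0.6945060049343595, dn v = 0.7852000091005113
m = k² = 0.740756291584
D = 1 − m·sn²u·sn²v = 0.6347058707396595
sn(u+v) = (sn u·cn v·dn v + sn v·cn u·dn u)/D = 0.6172137203711326/0.6347058707396595 = 0.97244054108379
cn(u+v) = (cn u·cn v − sn u·sn v·dn u·dn v)/D = 0.1479823156225592/0.6347058707396595 = 0.233151011270948
dn(u+v) = (dn u·dn v − m·sn u·sn v·cn u·cn v)/D = 0.3473591459540072/0.6347058707396595 = 0.547275772869738

sn(u+v)=0.972440541 cn(u+v)=0.233151011 dn(u+v)=0.547275773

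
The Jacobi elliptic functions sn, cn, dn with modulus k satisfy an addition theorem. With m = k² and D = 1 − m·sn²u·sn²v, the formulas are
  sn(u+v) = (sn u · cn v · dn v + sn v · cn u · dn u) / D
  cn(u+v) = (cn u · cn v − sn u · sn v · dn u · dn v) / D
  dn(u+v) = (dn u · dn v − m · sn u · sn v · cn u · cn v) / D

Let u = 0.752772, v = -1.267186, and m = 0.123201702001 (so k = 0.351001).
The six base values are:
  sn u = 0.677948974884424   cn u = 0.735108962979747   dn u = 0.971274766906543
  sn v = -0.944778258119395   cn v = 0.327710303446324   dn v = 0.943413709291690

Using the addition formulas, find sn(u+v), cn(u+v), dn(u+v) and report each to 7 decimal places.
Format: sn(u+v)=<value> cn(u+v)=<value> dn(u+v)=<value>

sn(u+v)=-0.4897182 cn(u+v)=0.8718808 dn(u+v)=0.9851159

m = k² = 0.123201702001
D = 1 − m·sn²u·sn²v = 0.9494558956495555
sn(u+v) = (sn u·cn v·dn v + sn v·cn u·dn u)/D = -0.464965822131605/0.9494558956495555 = -0.4897181893988934
cn(u+v) = (cn u·cn v − sn u·sn v·dn u·dn v)/D = 0.8278123471132695/0.9494558956495555 = 0.8718807802514456
dn(u+v) = (dn u·dn v − m·sn u·sn v·cn u·cn v)/D = 0.9353240751964884/0.9494558956495555 = 0.9851158747680438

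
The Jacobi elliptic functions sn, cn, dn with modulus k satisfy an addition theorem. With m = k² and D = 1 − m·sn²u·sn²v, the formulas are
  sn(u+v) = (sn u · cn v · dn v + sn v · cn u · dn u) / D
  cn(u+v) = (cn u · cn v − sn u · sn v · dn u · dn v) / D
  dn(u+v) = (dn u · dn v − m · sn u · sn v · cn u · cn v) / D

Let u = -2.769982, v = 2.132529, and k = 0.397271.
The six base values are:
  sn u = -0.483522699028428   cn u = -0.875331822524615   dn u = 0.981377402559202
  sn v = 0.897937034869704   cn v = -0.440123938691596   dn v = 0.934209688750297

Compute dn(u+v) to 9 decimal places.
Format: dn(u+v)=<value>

m = k² = 0.157824247441
D = 1 − m·sn²u·sn²v = 0.9702491602118965
dn(u+v) = (dn u·dn v − m·sn u·sn v·cn u·cn v)/D = 0.9432110778340142/0.9702491602118965 = 0.9721328464000141

dn(u+v)=0.972132846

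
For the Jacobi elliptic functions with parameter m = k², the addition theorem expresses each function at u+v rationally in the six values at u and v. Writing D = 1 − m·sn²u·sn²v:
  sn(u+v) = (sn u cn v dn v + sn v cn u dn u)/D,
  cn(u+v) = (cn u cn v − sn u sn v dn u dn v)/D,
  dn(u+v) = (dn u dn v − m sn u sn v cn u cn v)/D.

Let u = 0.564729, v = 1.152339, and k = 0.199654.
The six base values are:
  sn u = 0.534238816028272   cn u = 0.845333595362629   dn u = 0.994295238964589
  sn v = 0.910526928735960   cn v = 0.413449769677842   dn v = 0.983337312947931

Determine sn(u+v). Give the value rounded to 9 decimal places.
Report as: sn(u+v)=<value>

m = k² = 0.039861719716
D = 1 − m·sn²u·sn²v = 0.9905678109089935
sn(u+v) = (sn u·cn v·dn v + sn v·cn u·dn u)/D = 0.9825084993354045/0.9905678109089935 = 0.9918639476421171

sn(u+v)=0.991863948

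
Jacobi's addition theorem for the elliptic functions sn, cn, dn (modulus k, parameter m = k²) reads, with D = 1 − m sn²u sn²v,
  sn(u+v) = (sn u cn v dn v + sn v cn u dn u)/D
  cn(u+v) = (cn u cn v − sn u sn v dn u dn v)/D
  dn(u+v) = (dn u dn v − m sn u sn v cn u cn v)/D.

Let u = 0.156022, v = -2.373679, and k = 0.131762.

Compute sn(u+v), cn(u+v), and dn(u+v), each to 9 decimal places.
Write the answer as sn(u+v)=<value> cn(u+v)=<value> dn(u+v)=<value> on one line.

sn(u+v)=-0.805018554 cn(u+v)=-0.593249633 dn(u+v)=0.994358574

sn u = 0.1553789629918198, cn u = 0.9878549376601742, dn u = 0.9997904052917917
sn v = -0.7036075014011742, cn v = -0.7105888290509474, dn v = 0.9956932715877864
m = k² = 0.017361224644
D = 1 − m·sn²u·sn²v = 0.9997924963617385
sn(u+v) = (sn u·cn v·dn v + sn v·cn u·dn u)/D = -0.8048515101822196/0.9997924963617385 = -0.8050185544611383
cn(u+v) = (cn u·cn v − sn u·sn v·dn u·dn v)/D = -0.5931265314742186/0.9997924963617385 = -0.5932496329314492
dn(u+v) = (dn u·dn v − m·sn u·sn v·cn u·cn v)/D = 0.9941522410185937/0.9997924963617385 = 0.9943585740404437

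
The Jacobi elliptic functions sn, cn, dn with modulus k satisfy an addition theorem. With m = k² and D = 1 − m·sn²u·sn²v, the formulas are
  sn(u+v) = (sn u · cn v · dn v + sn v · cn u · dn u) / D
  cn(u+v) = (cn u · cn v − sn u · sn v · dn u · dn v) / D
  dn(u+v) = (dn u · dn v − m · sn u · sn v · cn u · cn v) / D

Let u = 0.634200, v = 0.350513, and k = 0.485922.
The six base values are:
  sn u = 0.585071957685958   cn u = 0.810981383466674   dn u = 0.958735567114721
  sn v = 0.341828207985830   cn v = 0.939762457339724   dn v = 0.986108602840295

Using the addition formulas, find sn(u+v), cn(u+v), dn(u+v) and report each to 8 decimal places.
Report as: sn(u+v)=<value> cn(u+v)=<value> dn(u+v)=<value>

sn(u+v)=0.81567132 cn(u+v)=0.57851560 dn(u+v)=0.91809835

m = k² = 0.236120190084
D = 1 − m·sn²u·sn²v = 0.9905557497417625
sn(u+v) = (sn u·cn v·dn v + sn v·cn u·dn u)/D = 0.8079679114572389/0.9905557497417625 = 0.8156713154891845
cn(u+v) = (cn u·cn v − sn u·sn v·dn u·dn v)/D = 0.5730519587279086/0.9905557497417625 = 0.5785156048786785
dn(u+v) = (dn u·dn v − m·sn u·sn v·cn u·cn v)/D = 0.9094276031421571/0.9905557497417625 = 0.9180983537567113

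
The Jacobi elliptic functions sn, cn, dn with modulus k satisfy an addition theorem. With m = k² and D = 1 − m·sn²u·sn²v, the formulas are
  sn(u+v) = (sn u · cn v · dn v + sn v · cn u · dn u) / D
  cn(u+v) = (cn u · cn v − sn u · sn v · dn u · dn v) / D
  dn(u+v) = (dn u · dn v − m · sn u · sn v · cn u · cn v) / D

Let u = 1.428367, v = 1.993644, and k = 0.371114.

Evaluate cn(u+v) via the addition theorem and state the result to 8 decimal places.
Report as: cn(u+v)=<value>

cn(u+v)=-0.98676541

sn u = 0.9825738558617868, cn u = 0.1858725847910353, dn u = 0.9311458683530227
sn v = 0.9430450634332653, cn v = -0.332665009182133, dn v = 0.9367582086705453
m = k² = 0.137725600996
D = 1 − m·sn²u·sn²v = 0.8817475964321265
cn(u+v) = (cn u·cn v − sn u·sn v·dn u·dn v)/D = -0.87007802914021/0.8817475964321265 = -0.986765410714885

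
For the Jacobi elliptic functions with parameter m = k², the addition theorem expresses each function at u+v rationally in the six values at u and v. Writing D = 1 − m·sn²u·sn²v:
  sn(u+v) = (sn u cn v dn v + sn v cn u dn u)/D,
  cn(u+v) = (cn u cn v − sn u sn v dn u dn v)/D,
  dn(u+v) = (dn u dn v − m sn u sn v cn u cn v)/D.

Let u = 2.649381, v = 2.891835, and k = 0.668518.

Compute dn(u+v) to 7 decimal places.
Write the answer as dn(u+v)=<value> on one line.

dn(u+v)=0.7455813

sn u = 0.793921144023736, cn u = -0.6080207373700688, dn u = 0.8475280684169349
sn v = 0.6482316028519483, cn v = -0.7614432277353276, dn v = 0.9012235471538941
m = k² = 0.446916316324
D = 1 − m·sn²u·sn²v = 0.8816300817976993
dn(u+v) = (dn u·dn v − m·sn u·sn v·cn u·cn v)/D = 0.6573269422341195/0.8816300817976993 = 0.745581345062306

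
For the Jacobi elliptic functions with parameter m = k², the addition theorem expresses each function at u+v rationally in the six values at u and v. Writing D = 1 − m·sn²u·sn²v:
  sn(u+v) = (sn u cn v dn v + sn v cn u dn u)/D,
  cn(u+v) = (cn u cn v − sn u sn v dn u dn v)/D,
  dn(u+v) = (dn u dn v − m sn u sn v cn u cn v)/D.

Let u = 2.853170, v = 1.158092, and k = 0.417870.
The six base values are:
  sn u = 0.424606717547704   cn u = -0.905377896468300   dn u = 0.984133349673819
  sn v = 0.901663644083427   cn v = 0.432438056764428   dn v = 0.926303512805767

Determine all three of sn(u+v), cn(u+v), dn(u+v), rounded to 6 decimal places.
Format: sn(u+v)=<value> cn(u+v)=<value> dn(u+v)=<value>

m = k² = 0.1746153369
D = 1 − m·sn²u·sn²v = 0.9744055839496302
sn(u+v) = (sn u·cn v·dn v + sn v·cn u·dn u)/D = -0.6333094096038194/0.9744055839496302 = -0.6499443558572186
cn(u+v) = (cn u·cn v − sn u·sn v·dn u·dn v)/D = -0.7405305083110902/0.9744055839496302 = -0.759981798656616
dn(u+v) = (dn u·dn v − m·sn u·sn v·cn u·cn v)/D = 0.9377800283478312/0.9744055839496302 = 0.9624124120334554

sn(u+v)=-0.649944 cn(u+v)=-0.759982 dn(u+v)=0.962412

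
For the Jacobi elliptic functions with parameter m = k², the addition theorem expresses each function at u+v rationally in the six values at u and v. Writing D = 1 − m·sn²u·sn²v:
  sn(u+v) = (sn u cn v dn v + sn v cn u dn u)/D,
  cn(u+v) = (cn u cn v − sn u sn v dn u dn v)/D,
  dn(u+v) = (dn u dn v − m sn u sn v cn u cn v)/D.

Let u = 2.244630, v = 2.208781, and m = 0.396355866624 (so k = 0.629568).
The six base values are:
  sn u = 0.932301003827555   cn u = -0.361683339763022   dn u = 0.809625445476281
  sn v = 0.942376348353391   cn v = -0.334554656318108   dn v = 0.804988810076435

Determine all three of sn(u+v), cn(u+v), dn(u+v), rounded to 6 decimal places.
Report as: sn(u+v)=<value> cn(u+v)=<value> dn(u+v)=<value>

m = k² = 0.396355866624
D = 1 − m·sn²u·sn²v = 0.6940528937601553
sn(u+v) = (sn u·cn v·dn v + sn v·cn u·dn u)/D = -0.5270347659371028/0.6940528937601553 = -0.759358214158287
cn(u+v) = (cn u·cn v − sn u·sn v·dn u·dn v)/D = -0.4516013450273024/0.6940528937601553 = -0.6506728076309453
dn(u+v) = (dn u·dn v − m·sn u·sn v·cn u·cn v)/D = 0.6096026382736106/0.6940528937601553 = 0.8783230266082166

sn(u+v)=-0.759358 cn(u+v)=-0.650673 dn(u+v)=0.878323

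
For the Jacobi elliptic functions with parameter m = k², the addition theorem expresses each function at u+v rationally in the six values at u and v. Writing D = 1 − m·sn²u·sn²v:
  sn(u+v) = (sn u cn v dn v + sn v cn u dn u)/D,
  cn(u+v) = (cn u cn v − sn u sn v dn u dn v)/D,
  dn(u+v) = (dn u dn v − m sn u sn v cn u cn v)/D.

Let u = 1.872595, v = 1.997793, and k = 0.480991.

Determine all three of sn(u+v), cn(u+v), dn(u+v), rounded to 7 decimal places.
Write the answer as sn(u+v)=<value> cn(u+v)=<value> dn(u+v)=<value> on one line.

sn u = 0.9851064856874725, cn u = -0.1719453746294956, dn u = 0.8806177598289266
sn v = 0.9601035049733967, cn v = -0.2796448814797059, dn v = 0.8869834849156011
m = k² = 0.231352342081
D = 1 − m·sn²u·sn²v = 0.7930447883888022
sn(u+v) = (sn u·cn v·dn v + sn v·cn u·dn u)/D = -0.3897232955186426/0.7930447883888022 = -0.4914265892982262
cn(u+v) = (cn u·cn v − sn u·sn v·dn u·dn v)/D = -0.690677775319815/0.7930447883888022 = -0.8709190015901092
dn(u+v) = (dn u·dn v − m·sn u·sn v·cn u·cn v)/D = 0.7705720343392997/0.7930447883888022 = 0.9716626924752138

sn(u+v)=-0.4914266 cn(u+v)=-0.8709190 dn(u+v)=0.9716627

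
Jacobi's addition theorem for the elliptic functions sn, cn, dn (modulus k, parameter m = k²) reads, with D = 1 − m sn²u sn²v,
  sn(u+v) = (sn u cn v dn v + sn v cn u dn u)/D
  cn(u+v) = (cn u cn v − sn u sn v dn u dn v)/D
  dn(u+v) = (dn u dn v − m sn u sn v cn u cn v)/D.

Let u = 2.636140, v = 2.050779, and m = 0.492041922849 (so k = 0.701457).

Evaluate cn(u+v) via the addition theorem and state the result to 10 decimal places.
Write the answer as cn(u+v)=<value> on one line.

cn(u+v)=-0.6003297547

sn u = 0.8312871958172758, cn u = -0.5558431416058403, dn u = 0.8123916148951722
sn v = 0.9894411453569673, cn v = -0.1449352264795992, dn v = 0.7199263976059863
m = k² = 0.492041922849
D = 1 − m·sn²u·sn²v = 0.6671226679779415
cn(u+v) = (cn u·cn v − sn u·sn v·dn u·dn v)/D = -0.4004935876048875/0.6671226679779415 = -0.6003297546743381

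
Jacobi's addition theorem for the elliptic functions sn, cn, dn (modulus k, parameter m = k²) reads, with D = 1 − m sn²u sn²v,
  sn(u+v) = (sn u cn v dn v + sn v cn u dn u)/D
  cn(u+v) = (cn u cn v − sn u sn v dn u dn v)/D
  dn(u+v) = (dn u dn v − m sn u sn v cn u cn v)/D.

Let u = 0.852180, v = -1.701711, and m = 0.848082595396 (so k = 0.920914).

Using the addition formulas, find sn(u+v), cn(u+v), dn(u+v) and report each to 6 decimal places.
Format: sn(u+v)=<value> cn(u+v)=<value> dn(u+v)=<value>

sn u = 0.7016070160510389, cn u = 0.7125640988907294, dn u = 0.7632360727857319
sn v = -0.9601907550808493, cn v = 0.2793451518413528, dn v = 0.4670079647933866
m = k² = 0.848082595396
D = 1 − m·sn²u·sn²v = 0.615106091730378
sn(u+v) = (sn u·cn v·dn v + sn v·cn u·dn u)/D = -0.4306750493688964/0.615106091730378 = -0.7001638500398333
cn(u+v) = (cn u·cn v − sn u·sn v·dn u·dn v)/D = 0.439174801115591/0.615106091730378 = 0.7139822008267418
dn(u+v) = (dn u·dn v − m·sn u·sn v·cn u·cn v)/D = 0.4701619909957198/0.615106091730378 = 0.764359185052272

sn(u+v)=-0.700164 cn(u+v)=0.713982 dn(u+v)=0.764359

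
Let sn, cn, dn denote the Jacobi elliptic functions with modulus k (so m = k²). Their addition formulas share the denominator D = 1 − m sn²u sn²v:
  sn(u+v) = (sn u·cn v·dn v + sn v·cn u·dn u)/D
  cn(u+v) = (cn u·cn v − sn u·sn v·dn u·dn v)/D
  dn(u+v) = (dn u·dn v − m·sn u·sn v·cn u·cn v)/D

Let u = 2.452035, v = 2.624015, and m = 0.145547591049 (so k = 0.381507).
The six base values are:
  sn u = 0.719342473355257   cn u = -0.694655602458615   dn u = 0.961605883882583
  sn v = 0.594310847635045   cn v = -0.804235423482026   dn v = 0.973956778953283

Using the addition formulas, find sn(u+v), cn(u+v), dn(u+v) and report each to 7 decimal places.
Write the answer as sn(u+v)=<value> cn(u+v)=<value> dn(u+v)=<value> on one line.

m = k² = 0.145547591049
D = 1 − m·sn²u·sn²v = 0.9733986459117223
sn(u+v) = (sn u·cn v·dn v + sn v·cn u·dn u)/D = -0.9604448370525476/0.9733986459117223 = -0.9866921852484789
cn(u+v) = (cn u·cn v − sn u·sn v·dn u·dn v)/D = 0.1582739360788118/0.9733986459117223 = 0.1625992975679213
dn(u+v) = (dn u·dn v − m·sn u·sn v·cn u·cn v)/D = 0.9018003796989418/0.9733986459117223 = 0.9264450731326847

sn(u+v)=-0.9866922 cn(u+v)=0.1625993 dn(u+v)=0.9264451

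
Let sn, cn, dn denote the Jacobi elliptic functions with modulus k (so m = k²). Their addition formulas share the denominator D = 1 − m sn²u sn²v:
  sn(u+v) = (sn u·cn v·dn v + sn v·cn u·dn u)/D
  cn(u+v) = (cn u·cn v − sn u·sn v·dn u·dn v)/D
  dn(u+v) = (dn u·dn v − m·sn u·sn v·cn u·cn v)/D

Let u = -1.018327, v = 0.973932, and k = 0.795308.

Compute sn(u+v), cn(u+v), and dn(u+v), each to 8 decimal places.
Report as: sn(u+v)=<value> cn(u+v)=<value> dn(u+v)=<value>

sn u = -0.8008642057459985, cn u = 0.5988459935198958, dn u = 0.7709185750729199
sn v = 0.7797154146293427, cn v = 0.6261340688617672, dn v = 0.7845117859997
m = k² = 0.632514814864
D = 1 − m·sn²u·sn²v = 0.7533615915000541
sn(u+v) = (sn u·cn v·dn v + sn v·cn u·dn u)/D = -0.03342756353110015/0.7533615915000541 = -0.04437120754263692
cn(u+v) = (cn u·cn v − sn u·sn v·dn u·dn v)/D = 0.7526196154392129/0.7533615915000541 = 0.9990151129693726
dn(u+v) = (dn u·dn v − m·sn u·sn v·cn u·cn v)/D = 0.7528923656313978/0.7533615915000541 = 0.999377157166027

sn(u+v)=-0.04437121 cn(u+v)=0.99901511 dn(u+v)=0.99937716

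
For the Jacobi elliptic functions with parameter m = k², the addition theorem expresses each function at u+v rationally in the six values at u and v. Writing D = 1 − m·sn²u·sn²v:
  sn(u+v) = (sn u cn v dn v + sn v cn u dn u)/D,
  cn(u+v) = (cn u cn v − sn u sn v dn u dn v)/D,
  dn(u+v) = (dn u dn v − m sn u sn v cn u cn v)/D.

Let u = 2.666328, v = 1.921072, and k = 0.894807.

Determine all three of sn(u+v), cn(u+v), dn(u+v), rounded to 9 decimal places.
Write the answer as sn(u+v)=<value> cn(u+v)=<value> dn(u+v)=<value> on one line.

sn u = 0.9827524336030479, cn u = -0.1849260777913353, dn u = 0.4761321200619096
sn v = 0.9883103535222169, cn v = 0.1524553873131109, dn v = 0.466830101630172
m = k² = 0.800679567249
D = 1 − m·sn²u·sn²v = 0.2446752914884681
sn(u+v) = (sn u·cn v·dn v + sn v·cn u·dn u)/D = -0.01707673944466313/0.2446752914884681 = -0.06979347747284886
cn(u+v) = (cn u·cn v − sn u·sn v·dn u·dn v)/D = -0.2440786414967641/0.2446752914884681 = -0.9975614620173771
dn(u+v) = (dn u·dn v − m·sn u·sn v·cn u·cn v)/D = 0.2441976823577454/0.2446752914884681 = 0.998047987895234

sn(u+v)=-0.069793477 cn(u+v)=-0.997561462 dn(u+v)=0.998047988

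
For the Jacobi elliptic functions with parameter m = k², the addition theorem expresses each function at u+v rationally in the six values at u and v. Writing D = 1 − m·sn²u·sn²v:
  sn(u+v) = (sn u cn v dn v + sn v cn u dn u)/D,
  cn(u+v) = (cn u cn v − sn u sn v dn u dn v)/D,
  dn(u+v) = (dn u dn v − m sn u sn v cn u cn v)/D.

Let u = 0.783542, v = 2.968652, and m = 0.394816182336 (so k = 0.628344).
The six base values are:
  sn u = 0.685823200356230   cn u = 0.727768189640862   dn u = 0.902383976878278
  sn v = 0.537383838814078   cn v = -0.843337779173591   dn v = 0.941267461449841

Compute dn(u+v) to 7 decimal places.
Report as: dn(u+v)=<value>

dn(u+v)=0.9918842

m = k² = 0.394816182336
D = 1 − m·sn²u·sn²v = 0.9463723837858473
dn(u+v) = (dn u·dn v − m·sn u·sn v·cn u·cn v)/D = 0.9386918484751401/0.9463723837858473 = 0.9918842355902418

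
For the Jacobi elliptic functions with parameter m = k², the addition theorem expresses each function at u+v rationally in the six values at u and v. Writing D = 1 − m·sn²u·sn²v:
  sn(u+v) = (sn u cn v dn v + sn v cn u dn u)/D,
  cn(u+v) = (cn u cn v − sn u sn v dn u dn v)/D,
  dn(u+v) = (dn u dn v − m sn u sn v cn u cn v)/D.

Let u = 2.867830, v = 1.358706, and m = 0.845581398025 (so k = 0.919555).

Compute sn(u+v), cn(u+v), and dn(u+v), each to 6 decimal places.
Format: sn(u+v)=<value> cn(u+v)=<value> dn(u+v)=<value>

sn u = 0.9800587273400596, cn u = -0.1987080546041922, dn u = 0.4333662322766928
sn v = 0.8968672912947831, cn v = 0.4422997420365047, dn v = 0.5655430112297944
m = k² = 0.845581398025
D = 1 − m·sn²u·sn²v = 0.3466949845194179
sn(u+v) = (sn u·cn v·dn v + sn v·cn u·dn u)/D = 0.1679191706703669/0.3466949845194179 = 0.4843426590180799
cn(u+v) = (cn u·cn v − sn u·sn v·dn u·dn v)/D = -0.3033159481667517/0.3466949845194179 = -0.8748783850657736
dn(u+v) = (dn u·dn v − m·sn u·sn v·cn u·cn v)/D = 0.3104105060106929/0.3466949845194179 = 0.8953417841939022

sn(u+v)=0.484343 cn(u+v)=-0.874878 dn(u+v)=0.895342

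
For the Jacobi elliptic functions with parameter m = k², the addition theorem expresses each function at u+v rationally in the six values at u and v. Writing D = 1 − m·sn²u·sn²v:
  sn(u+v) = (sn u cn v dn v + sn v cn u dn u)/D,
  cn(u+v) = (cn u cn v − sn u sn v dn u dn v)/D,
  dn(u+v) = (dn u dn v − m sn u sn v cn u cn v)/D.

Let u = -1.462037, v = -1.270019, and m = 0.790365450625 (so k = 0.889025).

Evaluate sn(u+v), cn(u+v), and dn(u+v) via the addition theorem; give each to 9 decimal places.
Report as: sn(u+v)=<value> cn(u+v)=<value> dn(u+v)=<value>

sn(u+v)=-0.972619040 cn(u+v)=-0.232405255 dn(u+v)=0.502318553

sn u = -0.9278712503708993, cn u = 0.3729007143129978, dn u = 0.5652776060056648
sn v = -0.8794522342796257, cn v = 0.4759871506885184, dn v = 0.6234602823482287
m = k² = 0.790365450625
D = 1 − m·sn²u·sn²v = 0.473706631420544
sn(u+v) = (sn u·cn v·dn v + sn v·cn u·dn u)/D = -0.4607360891718109/0.473706631420544 = -0.972619040164506
cn(u+v) = (cn u·cn v − sn u·sn v·dn u·dn v)/D = -0.1100919106313638/0.473706631420544 = -0.2324052553396222
dn(u+v) = (dn u·dn v − m·sn u·sn v·cn u·cn v)/D = 0.2379516294628288/0.473706631420544 = 0.5023185526224599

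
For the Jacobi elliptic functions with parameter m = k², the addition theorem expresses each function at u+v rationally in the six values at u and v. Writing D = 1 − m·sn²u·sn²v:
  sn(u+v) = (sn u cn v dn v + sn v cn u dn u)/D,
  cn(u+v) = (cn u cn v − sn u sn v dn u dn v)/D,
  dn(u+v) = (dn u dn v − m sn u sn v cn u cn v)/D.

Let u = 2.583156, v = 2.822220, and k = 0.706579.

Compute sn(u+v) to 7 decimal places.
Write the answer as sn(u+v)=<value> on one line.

sn(u+v)=-0.9939705

sn u = 0.8585896561777956, cn u = -0.5126634396019427, dn u = 0.7949603264740221
sn v = 0.7418545558085861, cn v = -0.6705608235097286, dn v = 0.8516082039382187
m = k² = 0.499253883241
D = 1 − m·sn²u·sn²v = 0.7974509121422738
sn(u+v) = (sn u·cn v·dn v + sn v·cn u·dn u)/D = -0.7926426700820867/0.7974509121422738 = -0.9939704852211276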